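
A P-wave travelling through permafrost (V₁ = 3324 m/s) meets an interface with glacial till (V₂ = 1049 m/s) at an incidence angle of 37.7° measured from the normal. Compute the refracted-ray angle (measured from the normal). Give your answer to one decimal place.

11.1°

Snell's law: sin θ₂ = (V₂/V₁)·sin θ₁ = (1049/3324)·sin 37.7° = 0.1930.
θ₂ = arcsin 0.1930 = 11.13° from the normal.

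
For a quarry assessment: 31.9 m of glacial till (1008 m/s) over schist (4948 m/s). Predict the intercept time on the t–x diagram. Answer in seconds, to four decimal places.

θ_c = arcsin(V₁/V₂) = arcsin(1008/4948) = 11.75°; cos θ_c = 0.9790.
tᵢ = 2h·cos θ_c / V₁ = 2·31.9·0.9790 / 1008 = 0.06197 s.

0.0620 s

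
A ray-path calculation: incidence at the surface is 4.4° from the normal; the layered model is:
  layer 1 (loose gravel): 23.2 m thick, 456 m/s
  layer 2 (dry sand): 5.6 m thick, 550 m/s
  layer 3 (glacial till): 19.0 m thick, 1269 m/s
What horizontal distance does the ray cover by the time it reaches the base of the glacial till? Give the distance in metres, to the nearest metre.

Ray parameter p = sin 4.4° / 456 m/s = 1.6824e-04 s/m.
Layer 1: θ = 4.40°; offset = 23.2·tan 4.40° = 1.785 m.
Layer 2: sin θ = p·550 = 0.0925 → θ = 5.31°; offset = 5.6·tan 5.31° = 0.520 m.
Layer 3: sin θ = p·1269 = 0.2135 → θ = 12.33°; offset = 19.0·tan 12.33° = 4.152 m.
Total horizontal offset = 6.458 m.

6 m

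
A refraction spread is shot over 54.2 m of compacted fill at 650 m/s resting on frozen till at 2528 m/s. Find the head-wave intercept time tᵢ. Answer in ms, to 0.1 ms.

161.2 ms

tᵢ = 2h·√(V₂²−V₁²)/(V₁V₂).
√(V₂²−V₁²) = √(2528²−650²) = 2443.0 m/s.
tᵢ = 2·54.2·2443.0/(650·2528) = 0.16116 s.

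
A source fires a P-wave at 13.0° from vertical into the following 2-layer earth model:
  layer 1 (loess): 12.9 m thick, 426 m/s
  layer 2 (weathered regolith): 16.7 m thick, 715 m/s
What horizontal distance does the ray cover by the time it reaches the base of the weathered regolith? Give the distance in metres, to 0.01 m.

9.79 m

p = sin θ₁/V₁ = sin 13.0°/426 = 5.2805e-04 s/m is conserved through the stack.
Layer 1: θ = 13.00°; offset = 12.9·tan 13.00° = 2.9782 m.
Layer 2: sin θ = p·715 = 0.3776 → θ = 22.18°; offset = 16.7·tan 22.18° = 6.8092 m.
Σ offsets = 9.7874 m.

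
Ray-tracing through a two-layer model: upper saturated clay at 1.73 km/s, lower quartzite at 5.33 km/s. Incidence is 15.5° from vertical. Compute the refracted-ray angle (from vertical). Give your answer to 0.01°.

55.42°

Snell's law: sin θ₂ = (V₂/V₁)·sin θ₁ = (5.33/1.73)·sin 15.5° = 0.8233.
θ₂ = sin⁻¹(0.8233) = 55.42° (from vertical).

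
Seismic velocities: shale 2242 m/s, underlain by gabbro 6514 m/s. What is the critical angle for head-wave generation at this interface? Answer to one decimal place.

At critical incidence the refracted ray runs along the interface (θ₂ = 90°), so sin θ_c = V₁/V₂.
θ_c = arcsin(2242/6514) = arcsin 0.3442 = 20.13°.

20.1°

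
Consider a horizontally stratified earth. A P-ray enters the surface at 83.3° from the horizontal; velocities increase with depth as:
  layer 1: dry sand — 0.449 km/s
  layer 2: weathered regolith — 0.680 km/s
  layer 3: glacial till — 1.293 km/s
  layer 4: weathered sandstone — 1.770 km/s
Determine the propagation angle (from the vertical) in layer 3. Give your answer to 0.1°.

19.6°

From the normal: θ₁ = 90° − 83.3° = 6.7°.
Ray parameter p = sin 6.7° / 0.449 = 2.5985e-01 s/km.
sin θ_3 = p·V_3 = 2.5985e-01 × 1.293 = 0.3360.
θ_3 = 19.63° from the vertical.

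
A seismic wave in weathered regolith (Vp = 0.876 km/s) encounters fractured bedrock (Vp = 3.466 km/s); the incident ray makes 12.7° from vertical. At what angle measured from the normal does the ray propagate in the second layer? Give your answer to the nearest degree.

Snell's law: sin θ₂ = (V₂/V₁)·sin θ₁ = (3.466/0.876)·sin 12.7° = 0.8698.
θ₂ = arcsin 0.8698 = 60.44° from the normal.

60°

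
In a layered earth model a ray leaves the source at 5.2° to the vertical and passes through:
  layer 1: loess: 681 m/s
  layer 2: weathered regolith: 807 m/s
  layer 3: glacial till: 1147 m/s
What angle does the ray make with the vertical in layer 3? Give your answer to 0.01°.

Snell's law across each interface conserves sin θ / V, so sin θ_3 = V_3·sin θ₁/V₁.
sin θ_3 = 1147 × sin 5.2° / 681 = 0.1527.
θ_3 = arcsin 0.1527 = 8.78°.

8.78°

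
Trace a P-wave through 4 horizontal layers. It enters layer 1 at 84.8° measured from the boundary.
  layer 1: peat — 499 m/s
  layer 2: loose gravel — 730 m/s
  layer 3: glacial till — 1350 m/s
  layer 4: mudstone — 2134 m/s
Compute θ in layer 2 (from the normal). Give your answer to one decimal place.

From the normal: θ₁ = 90° − 84.8° = 5.2°.
Ray parameter p = sin 5.2° / 499 = 1.8163e-04 s/m.
sin θ_2 = p·V_2 = 1.8163e-04 × 730 = 0.1326.
θ_2 = arcsin 0.1326 = 7.62°.

7.6°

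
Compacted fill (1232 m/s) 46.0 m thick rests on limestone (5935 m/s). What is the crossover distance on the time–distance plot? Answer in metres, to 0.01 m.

x_cross = 2h·√((V₂+V₁)/(V₂−V₁)).
(V₂+V₁)/(V₂−V₁) = (5935+1232)/(5935−1232) = 1.5239; √ = 1.2345.
x_cross = 2·46.0·1.2345 = 113.57 m.

113.57 m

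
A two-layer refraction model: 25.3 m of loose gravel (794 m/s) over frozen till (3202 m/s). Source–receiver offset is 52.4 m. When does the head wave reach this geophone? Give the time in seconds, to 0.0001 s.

0.0781 s

θ_c = arcsin(V₁/V₂) = arcsin(794/3202) = 14.36°, cos θ_c = 0.9688.
Intercept time tᵢ = 2h cos θ_c / V₁ = 2·25.3·0.9688/794 = 0.06174 s.
t = x/V₂ + tᵢ = 52.4/3202 + 0.06174 = 0.07810 s.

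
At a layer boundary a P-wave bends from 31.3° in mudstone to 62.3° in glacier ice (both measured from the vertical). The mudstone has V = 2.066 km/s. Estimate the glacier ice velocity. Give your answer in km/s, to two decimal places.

sin 31.3° = 0.5195; sin 62.3° = 0.8854.
V₂ = V₁·(sin θ₂/sin θ₁) = 2.066·(0.8854/0.5195) = 3.52 km/s.

3.52 km/s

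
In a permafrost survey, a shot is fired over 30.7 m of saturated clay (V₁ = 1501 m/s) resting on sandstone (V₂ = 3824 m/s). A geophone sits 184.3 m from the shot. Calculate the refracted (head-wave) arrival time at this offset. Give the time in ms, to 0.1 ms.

t = x/V₂ + 2h·√(V₂²−V₁²)/(V₁V₂).
√(V₂²−V₁²) = √(3824²−1501²) = 3517.1 m/s; delay term = 2·30.7·3517.1/(1501·3824) = 0.03762 s.
t = 184.3/3824 + 0.03762 = 0.08582 s.

85.8 ms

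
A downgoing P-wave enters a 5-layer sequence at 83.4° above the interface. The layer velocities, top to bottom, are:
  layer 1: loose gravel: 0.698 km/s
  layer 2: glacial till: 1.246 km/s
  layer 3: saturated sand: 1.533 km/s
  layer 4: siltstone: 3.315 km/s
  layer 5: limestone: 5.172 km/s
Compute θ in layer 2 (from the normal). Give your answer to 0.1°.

11.8°

From the normal: θ₁ = 90° − 83.4° = 6.6°.
Ray parameter p = sin 6.6° / 0.698 = 1.6467e-01 s/km.
sin θ_2 = p·V_2 = 1.6467e-01 × 1.246 = 0.2052.
θ_2 = 11.84° from the vertical.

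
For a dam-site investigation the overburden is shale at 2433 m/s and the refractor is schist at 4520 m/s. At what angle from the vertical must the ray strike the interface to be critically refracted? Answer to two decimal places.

At critical incidence the refracted ray runs along the interface (θ₂ = 90°), so sin θ_c = V₁/V₂.
θ_c = arcsin(2433/4520) = arcsin 0.5383 = 32.57°.

32.57°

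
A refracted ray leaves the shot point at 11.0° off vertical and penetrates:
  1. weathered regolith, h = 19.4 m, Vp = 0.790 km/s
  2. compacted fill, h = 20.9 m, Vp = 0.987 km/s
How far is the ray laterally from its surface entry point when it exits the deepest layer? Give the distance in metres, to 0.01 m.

8.90 m

p = sin θ₁/V₁ = sin 11.0°/0.790 = 2.4153e-01 s/km is conserved through the stack.
Layer 1: θ = 11.00°; offset = 19.4·tan 11.00° = 3.7710 m.
Layer 2: sin θ = p·0.987 = 0.2384 → θ = 13.79°; offset = 20.9·tan 13.79° = 5.1303 m.
Total horizontal offset = 8.9012 m.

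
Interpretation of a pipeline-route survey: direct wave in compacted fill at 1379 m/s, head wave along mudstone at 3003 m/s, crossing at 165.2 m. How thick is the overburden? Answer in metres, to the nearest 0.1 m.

50.3 m

x_cross = 2h·√((V₂+V₁)/(V₂−V₁)) → h = x_cross / (2·√((V₂+V₁)/(V₂−V₁))).
√((V₂+V₁)/(V₂−V₁)) = √((3003+1379)/(3003−1379)) = 1.6426.
h = 165.2 / (2·1.6426) = 50.28 m.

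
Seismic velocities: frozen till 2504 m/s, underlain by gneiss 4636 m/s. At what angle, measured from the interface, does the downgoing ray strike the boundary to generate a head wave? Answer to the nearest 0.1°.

57.3°

At critical incidence the refracted ray runs along the interface (θ₂ = 90°), so sin θ_c = V₁/V₂.
θ_c = arcsin(2504/4636) = arcsin 0.5401 = 32.69°.
Measured from the interface: 90° − 32.69° = 57.31°.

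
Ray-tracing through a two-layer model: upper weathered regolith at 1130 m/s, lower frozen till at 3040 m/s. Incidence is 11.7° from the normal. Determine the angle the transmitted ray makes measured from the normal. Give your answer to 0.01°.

sin θ₁/V₁ = sin θ₂/V₂ ⇒ sin θ₂ = 3040·sin 11.7°/1130 = 3040·0.2028/1130 = 0.5456.
θ₂ = sin⁻¹(0.5456) = 33.06° (from vertical).

33.06°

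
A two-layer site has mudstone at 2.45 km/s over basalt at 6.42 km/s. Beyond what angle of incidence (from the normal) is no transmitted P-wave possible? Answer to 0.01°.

At critical incidence the refracted ray runs along the interface (θ₂ = 90°), so sin θ_c = V₁/V₂.
θ_c = arcsin(2.45/6.42) = arcsin 0.3816 = 22.43°.

22.43°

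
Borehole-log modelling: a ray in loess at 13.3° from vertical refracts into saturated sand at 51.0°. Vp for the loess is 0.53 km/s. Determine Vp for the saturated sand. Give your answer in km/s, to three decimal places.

1.790 km/s

Snell's law: sin 13.3°/V₁ = sin 51.0°/V₂.
V₂ = V₁·sin 51.0°/sin 13.3° = 0.53 × 3.3782 = 1.790 km/s.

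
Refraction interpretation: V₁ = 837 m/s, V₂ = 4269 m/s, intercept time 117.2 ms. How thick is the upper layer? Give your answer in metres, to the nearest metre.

θ_c = arcsin(837/4269) = 11.31°; cos θ_c = 0.9806.
tᵢ = 2h cos θ_c/V₁ ⇒ h = tᵢ·V₁/(2 cos θ_c) = 0.1172·837/(2·0.9806) = 50.02 m.

50 m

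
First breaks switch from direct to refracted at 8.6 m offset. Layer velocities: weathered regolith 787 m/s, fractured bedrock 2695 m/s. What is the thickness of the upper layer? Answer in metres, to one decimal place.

3.2 m

x_cross = 2h·√((V₂+V₁)/(V₂−V₁)) → h = x_cross / (2·√((V₂+V₁)/(V₂−V₁))).
√((V₂+V₁)/(V₂−V₁)) = √((2695+787)/(2695−787)) = 1.3509.
h = 8.6 / (2·1.3509) = 3.18 m.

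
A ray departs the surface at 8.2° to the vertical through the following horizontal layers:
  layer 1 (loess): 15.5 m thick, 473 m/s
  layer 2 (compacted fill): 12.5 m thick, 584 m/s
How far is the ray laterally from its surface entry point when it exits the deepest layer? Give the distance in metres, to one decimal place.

Apply Snell's law at each interface; in layer i the horizontal offset is hᵢ·tan θᵢ.
Layer 1: θ = 8.20°; offset = 15.5·tan 8.20° = 2.234 m.
Layer 2: sin θ = 584·sin 8.2°/473 = 0.1761, θ = 10.14°; offset = 12.5·tan 10.14° = 2.236 m.
Total horizontal offset = 4.470 m.

4.5 m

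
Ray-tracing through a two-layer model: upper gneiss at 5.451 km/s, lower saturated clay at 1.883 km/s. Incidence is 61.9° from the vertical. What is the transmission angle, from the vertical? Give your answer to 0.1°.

17.7°

Snell's law: sin θ₂ = (V₂/V₁)·sin θ₁ = (1.883/5.451)·sin 61.9° = 0.3047.
θ₂ = sin⁻¹(0.3047) = 17.74° (from vertical).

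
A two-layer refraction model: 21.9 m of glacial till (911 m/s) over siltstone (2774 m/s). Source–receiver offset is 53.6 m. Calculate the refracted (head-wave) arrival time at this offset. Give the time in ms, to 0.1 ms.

64.7 ms

t = x/V₂ + 2h·√(V₂²−V₁²)/(V₁V₂).
√(V₂²−V₁²) = √(2774²−911²) = 2620.1 m/s; delay term = 2·21.9·2620.1/(911·2774) = 0.04541 s.
t = 53.6/2774 + 0.04541 = 0.06473 s.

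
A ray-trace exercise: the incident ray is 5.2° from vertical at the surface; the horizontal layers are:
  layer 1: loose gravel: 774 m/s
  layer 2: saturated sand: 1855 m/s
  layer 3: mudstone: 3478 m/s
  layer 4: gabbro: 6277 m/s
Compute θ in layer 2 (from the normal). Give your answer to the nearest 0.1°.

Snell's law across each interface conserves sin θ / V, so sin θ_2 = V_2·sin θ₁/V₁.
sin θ_2 = 1855 × sin 5.2° / 774 = 0.2172.
θ_2 = 12.55° from the vertical.

12.5°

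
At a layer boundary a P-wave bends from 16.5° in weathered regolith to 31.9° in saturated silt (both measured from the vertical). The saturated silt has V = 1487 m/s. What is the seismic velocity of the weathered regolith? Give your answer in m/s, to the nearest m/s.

Snell's law: sin 16.5°/V₁ = sin 31.9°/V₂.
V₁ = V₂·sin 16.5°/sin 31.9° = 1487 × 0.5375 = 799.21 m/s.

799 m/s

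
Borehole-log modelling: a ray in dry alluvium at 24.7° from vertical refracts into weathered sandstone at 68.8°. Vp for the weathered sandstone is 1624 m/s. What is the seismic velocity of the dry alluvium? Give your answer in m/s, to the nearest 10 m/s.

730 m/s

Snell's law: sin 24.7°/V₁ = sin 68.8°/V₂.
V₁ = V₂·sin 24.7°/sin 68.8° = 1624 × 0.4482 = 727.88 m/s.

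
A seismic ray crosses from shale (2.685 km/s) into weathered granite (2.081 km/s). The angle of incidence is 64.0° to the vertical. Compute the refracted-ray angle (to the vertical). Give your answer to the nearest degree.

Snell's law: sin θ₂ = (V₂/V₁)·sin θ₁ = (2.081/2.685)·sin 64.0° = 0.6966.
θ₂ = sin⁻¹(0.6966) = 44.16° (from vertical).

44°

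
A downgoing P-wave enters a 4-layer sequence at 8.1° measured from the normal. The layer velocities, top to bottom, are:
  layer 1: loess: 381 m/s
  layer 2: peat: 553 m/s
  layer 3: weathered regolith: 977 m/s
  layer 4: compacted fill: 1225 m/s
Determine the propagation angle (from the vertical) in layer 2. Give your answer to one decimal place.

11.8°

Snell's law across each interface conserves sin θ / V, so sin θ_2 = V_2·sin θ₁/V₁.
sin θ_2 = 553 × sin 8.1° / 381 = 0.2045.
θ_2 = arcsin 0.2045 = 11.80°.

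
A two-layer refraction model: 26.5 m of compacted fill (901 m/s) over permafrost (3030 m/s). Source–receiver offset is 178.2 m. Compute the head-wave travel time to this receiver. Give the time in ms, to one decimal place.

115.0 ms

θ_c = arcsin(V₁/V₂) = arcsin(901/3030) = 17.30°, cos θ_c = 0.9548.
Intercept time tᵢ = 2h cos θ_c / V₁ = 2·26.5·0.9548/901 = 0.05616 s.
t = x/V₂ + tᵢ = 178.2/3030 + 0.05616 = 0.11497 s.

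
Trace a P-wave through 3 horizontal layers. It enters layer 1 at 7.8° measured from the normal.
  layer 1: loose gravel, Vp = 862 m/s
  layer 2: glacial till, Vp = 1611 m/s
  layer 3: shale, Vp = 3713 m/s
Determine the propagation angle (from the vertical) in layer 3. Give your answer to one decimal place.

35.8°

Snell's law across each interface conserves sin θ / V, so sin θ_3 = V_3·sin θ₁/V₁.
sin θ_3 = 3713 × sin 7.8° / 862 = 0.5846.
θ_3 = 35.77° from the vertical.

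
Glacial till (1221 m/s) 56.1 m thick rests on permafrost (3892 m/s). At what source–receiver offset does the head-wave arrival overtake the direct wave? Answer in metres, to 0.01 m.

θ_c = arcsin(1221/3892) = 18.28°, so cos θ_c = 0.9495 and tᵢ = 2h cos θ_c/V₁ = 0.0873 s.
At crossover x/V₁ = x/V₂ + tᵢ ⇒ x = tᵢ/(1/V₁ − 1/V₂) = 0.08725/(8.1900e-04 − 2.5694e-04) = 155.24 m.

155.24 m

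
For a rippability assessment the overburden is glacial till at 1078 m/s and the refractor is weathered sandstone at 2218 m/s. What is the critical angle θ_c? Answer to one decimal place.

At critical incidence the refracted ray runs along the interface (θ₂ = 90°), so sin θ_c = V₁/V₂.
θ_c = arcsin(1078/2218) = arcsin 0.4860 = 29.08°.

29.1°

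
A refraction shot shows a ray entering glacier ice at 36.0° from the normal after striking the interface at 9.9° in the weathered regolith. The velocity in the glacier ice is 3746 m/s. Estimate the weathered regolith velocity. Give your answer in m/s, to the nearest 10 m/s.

1100 m/s

sin 9.9° = 0.1719; sin 36.0° = 0.5878.
V₁ = V₂·(sin θ₁/sin θ₂) = 3746·(0.1719/0.5878) = 1095.72 m/s.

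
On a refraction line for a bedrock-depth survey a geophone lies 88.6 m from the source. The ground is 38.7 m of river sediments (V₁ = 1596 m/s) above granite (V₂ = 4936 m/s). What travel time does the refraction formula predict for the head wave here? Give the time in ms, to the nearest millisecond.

64 ms

t = x/V₂ + 2h·√(V₂²−V₁²)/(V₁V₂).
√(V₂²−V₁²) = √(4936²−1596²) = 4670.9 m/s; delay term = 2·38.7·4670.9/(1596·4936) = 0.04589 s.
t = 88.6/4936 + 0.04589 = 0.06384 s.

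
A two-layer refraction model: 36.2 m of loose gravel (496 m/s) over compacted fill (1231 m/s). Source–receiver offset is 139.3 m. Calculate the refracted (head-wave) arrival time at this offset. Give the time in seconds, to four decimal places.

θ_c = arcsin(V₁/V₂) = arcsin(496/1231) = 23.76°, cos θ_c = 0.9152.
Intercept time tᵢ = 2h cos θ_c / V₁ = 2·36.2·0.9152/496 = 0.13359 s.
t = x/V₂ + tᵢ = 139.3/1231 + 0.13359 = 0.24675 s.

0.2468 s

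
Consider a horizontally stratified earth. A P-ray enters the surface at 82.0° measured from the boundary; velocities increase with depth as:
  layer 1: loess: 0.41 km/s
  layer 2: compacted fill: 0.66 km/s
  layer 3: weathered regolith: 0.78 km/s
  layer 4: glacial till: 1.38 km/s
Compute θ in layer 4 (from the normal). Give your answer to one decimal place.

27.9°

From the normal: θ₁ = 90° − 82.0° = 8.0°.
Snell's law across each interface conserves sin θ / V, so sin θ_4 = V_4·sin θ₁/V₁.
sin θ_4 = 1.38 × sin 8.0° / 0.41 = 0.4684.
θ_4 = arcsin 0.4684 = 27.93°.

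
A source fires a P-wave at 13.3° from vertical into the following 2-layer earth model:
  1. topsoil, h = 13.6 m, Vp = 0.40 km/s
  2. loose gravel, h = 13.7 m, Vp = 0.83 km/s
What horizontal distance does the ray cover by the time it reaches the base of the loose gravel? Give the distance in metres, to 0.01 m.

10.66 m

Ray parameter p = sin 13.3° / 0.40 km/s = 5.7512e-01 s/km.
Layer 1: θ = 13.30°; offset = 13.6·tan 13.30° = 3.2149 m.
Layer 2: sin θ = p·0.83 = 0.4774 → θ = 28.51°; offset = 13.7·tan 28.51° = 7.4424 m.
Summing the layer offsets gives 10.6573 m.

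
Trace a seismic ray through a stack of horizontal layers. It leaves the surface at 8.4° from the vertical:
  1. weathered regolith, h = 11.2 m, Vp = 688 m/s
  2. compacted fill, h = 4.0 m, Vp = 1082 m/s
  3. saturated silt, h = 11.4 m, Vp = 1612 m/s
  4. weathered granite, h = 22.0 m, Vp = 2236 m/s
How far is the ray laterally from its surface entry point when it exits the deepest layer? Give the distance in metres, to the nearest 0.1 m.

18.6 m

Apply Snell's law at each interface; in layer i the horizontal offset is hᵢ·tan θᵢ.
Layer 1: θ = 8.40°; offset = 11.2·tan 8.40° = 1.654 m.
Layer 2: sin θ = 1082·sin 8.4°/688 = 0.2297, θ = 13.28°; offset = 4.0·tan 13.28° = 0.944 m.
Layer 3: sin θ = 1612·sin 8.4°/688 = 0.3423, θ = 20.02°; offset = 11.4·tan 20.02° = 4.153 m.
Layer 4: sin θ = 2236·sin 8.4°/688 = 0.4748, θ = 28.34°; offset = 22.0·tan 28.34° = 11.868 m.
Total horizontal offset = 18.619 m.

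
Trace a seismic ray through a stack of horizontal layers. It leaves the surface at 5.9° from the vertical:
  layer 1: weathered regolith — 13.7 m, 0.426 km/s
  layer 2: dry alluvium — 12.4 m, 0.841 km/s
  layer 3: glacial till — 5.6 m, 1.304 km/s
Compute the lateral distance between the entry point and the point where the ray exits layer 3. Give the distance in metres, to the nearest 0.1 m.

Apply Snell's law at each interface; in layer i the horizontal offset is hᵢ·tan θᵢ.
Layer 1: θ = 5.90°; offset = 13.7·tan 5.90° = 1.416 m.
Layer 2: sin θ = 0.841·sin 5.9°/0.426 = 0.2029, θ = 11.71°; offset = 12.4·tan 11.71° = 2.570 m.
Layer 3: sin θ = 1.304·sin 5.9°/0.426 = 0.3147, θ = 18.34°; offset = 5.6·tan 18.34° = 1.856 m.
Summing the layer offsets gives 5.842 m.

5.8 m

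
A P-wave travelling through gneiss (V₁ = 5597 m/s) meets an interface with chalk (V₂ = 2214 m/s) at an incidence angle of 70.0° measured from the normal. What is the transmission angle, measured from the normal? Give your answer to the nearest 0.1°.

sin θ₁/V₁ = sin θ₂/V₂ ⇒ sin θ₂ = 2214·sin 70.0°/5597 = 2214·0.9397/5597 = 0.3717.
θ₂ = arcsin 0.3717 = 21.82° from the normal.

21.8°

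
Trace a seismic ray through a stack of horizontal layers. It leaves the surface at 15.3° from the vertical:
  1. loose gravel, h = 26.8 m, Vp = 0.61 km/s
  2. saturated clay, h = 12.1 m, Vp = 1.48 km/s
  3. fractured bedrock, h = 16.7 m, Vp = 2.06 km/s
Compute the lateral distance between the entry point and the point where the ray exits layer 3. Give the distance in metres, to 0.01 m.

50.21 m

Ray parameter p = sin 15.3° / 0.61 km/s = 4.3258e-01 s/km.
Layer 1: θ = 15.30°; offset = 26.8·tan 15.30° = 7.3317 m.
Layer 2: sin θ = p·1.48 = 0.6402 → θ = 39.81°; offset = 12.1·tan 39.81° = 10.0842 m.
Layer 3: sin θ = p·2.06 = 0.8911 → θ = 63.01°; offset = 16.7·tan 63.01° = 32.7945 m.
Summing the layer offsets gives 50.2103 m.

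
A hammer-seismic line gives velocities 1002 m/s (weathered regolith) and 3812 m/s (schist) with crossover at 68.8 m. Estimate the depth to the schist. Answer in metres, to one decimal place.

x_cross = 2h·√((V₂+V₁)/(V₂−V₁)) → h = x_cross / (2·√((V₂+V₁)/(V₂−V₁))).
√((V₂+V₁)/(V₂−V₁)) = √((3812+1002)/(3812−1002)) = 1.3089.
h = 68.8 / (2·1.3089) = 26.28 m.

26.3 m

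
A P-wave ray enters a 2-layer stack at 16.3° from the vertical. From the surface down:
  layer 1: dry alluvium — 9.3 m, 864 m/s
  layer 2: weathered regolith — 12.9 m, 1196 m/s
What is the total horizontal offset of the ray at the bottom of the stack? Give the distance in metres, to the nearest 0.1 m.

Apply Snell's law at each interface; in layer i the horizontal offset is hᵢ·tan θᵢ.
Layer 1: θ = 16.30°; offset = 9.3·tan 16.30° = 2.720 m.
Layer 2: sin θ = 1196·sin 16.3°/864 = 0.3885, θ = 22.86°; offset = 12.9·tan 22.86° = 5.439 m.
Summing the layer offsets gives 8.159 m.

8.2 m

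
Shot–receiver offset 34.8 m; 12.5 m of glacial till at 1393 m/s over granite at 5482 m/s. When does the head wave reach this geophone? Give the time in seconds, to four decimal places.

θ_c = arcsin(V₁/V₂) = arcsin(1393/5482) = 14.72°, cos θ_c = 0.9672.
Intercept time tᵢ = 2h cos θ_c / V₁ = 2·12.5·0.9672/1393 = 0.01736 s.
t = x/V₂ + tᵢ = 34.8/5482 + 0.01736 = 0.02371 s.

0.0237 s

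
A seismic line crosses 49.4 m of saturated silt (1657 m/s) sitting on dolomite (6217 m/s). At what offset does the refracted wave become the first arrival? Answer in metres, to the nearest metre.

θ_c = arcsin(1657/6217) = 15.46°, so cos θ_c = 0.9638 and tᵢ = 2h cos θ_c/V₁ = 0.0575 s.
At crossover x/V₁ = x/V₂ + tᵢ ⇒ x = tᵢ/(1/V₁ − 1/V₂) = 0.05747/(6.0350e-04 − 1.6085e-04) = 129.83 m.

130 m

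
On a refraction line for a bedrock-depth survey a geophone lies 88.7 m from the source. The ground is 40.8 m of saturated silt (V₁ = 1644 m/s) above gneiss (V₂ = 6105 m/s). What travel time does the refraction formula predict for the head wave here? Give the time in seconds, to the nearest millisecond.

θ_c = arcsin(V₁/V₂) = arcsin(1644/6105) = 15.62°, cos θ_c = 0.9631.
Intercept time tᵢ = 2h cos θ_c / V₁ = 2·40.8·0.9631/1644 = 0.04780 s.
t = x/V₂ + tᵢ = 88.7/6105 + 0.04780 = 0.06233 s.

0.062 s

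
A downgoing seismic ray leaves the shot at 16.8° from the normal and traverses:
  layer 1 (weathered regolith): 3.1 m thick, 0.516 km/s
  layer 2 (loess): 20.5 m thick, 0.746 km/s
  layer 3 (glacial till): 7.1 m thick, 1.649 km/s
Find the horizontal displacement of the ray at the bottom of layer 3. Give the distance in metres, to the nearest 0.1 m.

27.5 m

Apply Snell's law at each interface; in layer i the horizontal offset is hᵢ·tan θᵢ.
Layer 1: θ = 16.80°; offset = 3.1·tan 16.80° = 0.936 m.
Layer 2: sin θ = 0.746·sin 16.8°/0.516 = 0.4179, θ = 24.70°; offset = 20.5·tan 24.70° = 9.429 m.
Layer 3: sin θ = 1.649·sin 16.8°/0.516 = 0.9237, θ = 67.47°; offset = 7.1·tan 67.47° = 17.114 m.
Summing the layer offsets gives 27.479 m.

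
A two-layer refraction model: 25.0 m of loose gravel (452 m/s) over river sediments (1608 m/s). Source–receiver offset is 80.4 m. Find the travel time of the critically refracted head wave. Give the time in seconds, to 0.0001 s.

θ_c = arcsin(V₁/V₂) = arcsin(452/1608) = 16.33°, cos θ_c = 0.9597.
Intercept time tᵢ = 2h cos θ_c / V₁ = 2·25.0·0.9597/452 = 0.10616 s.
t = x/V₂ + tᵢ = 80.4/1608 + 0.10616 = 0.15616 s.

0.1562 s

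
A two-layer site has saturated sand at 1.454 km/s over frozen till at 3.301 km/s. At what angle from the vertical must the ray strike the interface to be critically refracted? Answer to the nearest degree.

26°

At critical incidence the refracted ray runs along the interface (θ₂ = 90°), so sin θ_c = V₁/V₂.
θ_c = arcsin(1.454/3.301) = arcsin 0.4405 = 26.13°.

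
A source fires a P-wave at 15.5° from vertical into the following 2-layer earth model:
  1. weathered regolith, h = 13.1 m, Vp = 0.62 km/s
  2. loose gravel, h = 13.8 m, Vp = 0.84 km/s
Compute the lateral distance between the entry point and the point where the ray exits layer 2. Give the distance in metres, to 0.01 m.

Apply Snell's law at each interface; in layer i the horizontal offset is hᵢ·tan θᵢ.
Layer 1: θ = 15.50°; offset = 13.1·tan 15.50° = 3.6330 m.
Layer 2: sin θ = 0.84·sin 15.5°/0.62 = 0.3621, θ = 21.23°; offset = 13.8·tan 21.23° = 5.3602 m.
Summing the layer offsets gives 8.9931 m.

8.99 m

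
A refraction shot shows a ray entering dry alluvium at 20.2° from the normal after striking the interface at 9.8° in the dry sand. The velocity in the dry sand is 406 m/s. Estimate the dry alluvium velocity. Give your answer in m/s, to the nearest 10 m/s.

Snell's law: sin 9.8°/V₁ = sin 20.2°/V₂.
V₂ = V₁·sin 20.2°/sin 9.8° = 406 × 2.0287 = 823.64 m/s.

820 m/s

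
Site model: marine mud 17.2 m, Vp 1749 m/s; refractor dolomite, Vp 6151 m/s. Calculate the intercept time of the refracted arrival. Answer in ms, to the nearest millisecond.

θ_c = arcsin(V₁/V₂) = arcsin(1749/6151) = 16.52°; cos θ_c = 0.9587.
tᵢ = 2h·cos θ_c / V₁ = 2·17.2·0.9587 / 1749 = 0.01886 s.

19 ms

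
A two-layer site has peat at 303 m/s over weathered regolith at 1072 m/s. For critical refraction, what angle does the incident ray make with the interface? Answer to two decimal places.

At critical incidence the refracted ray runs along the interface (θ₂ = 90°), so sin θ_c = V₁/V₂.
θ_c = arcsin(303/1072) = arcsin 0.2826 = 16.42°.
Measured from the interface: 90° − 16.42° = 73.58°.

73.58°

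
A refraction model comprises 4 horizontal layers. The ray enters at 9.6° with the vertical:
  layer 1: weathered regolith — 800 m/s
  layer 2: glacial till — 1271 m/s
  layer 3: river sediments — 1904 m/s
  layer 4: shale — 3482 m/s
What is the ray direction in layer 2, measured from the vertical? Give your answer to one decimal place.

Ray parameter p = sin 9.6° / 800 = 2.0846e-04 s/m.
sin θ_2 = p·V_2 = 2.0846e-04 × 1271 = 0.2650.
θ_2 = arcsin 0.2650 = 15.36°.

15.4°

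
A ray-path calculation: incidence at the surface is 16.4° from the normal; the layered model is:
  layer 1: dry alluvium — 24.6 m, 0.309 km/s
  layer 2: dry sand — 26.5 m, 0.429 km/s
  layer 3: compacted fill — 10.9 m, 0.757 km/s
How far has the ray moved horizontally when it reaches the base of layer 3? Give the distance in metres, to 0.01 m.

Ray parameter p = sin 16.4° / 0.309 km/s = 9.1373e-01 s/km.
Layer 1: θ = 16.40°; offset = 24.6·tan 16.40° = 7.2402 m.
Layer 2: sin θ = p·0.429 = 0.3920 → θ = 23.08°; offset = 26.5·tan 23.08° = 11.2913 m.
Layer 3: sin θ = p·0.757 = 0.6917 → θ = 43.76°; offset = 10.9·tan 43.76° = 10.4396 m.
Σ offsets = 28.9711 m.

28.97 m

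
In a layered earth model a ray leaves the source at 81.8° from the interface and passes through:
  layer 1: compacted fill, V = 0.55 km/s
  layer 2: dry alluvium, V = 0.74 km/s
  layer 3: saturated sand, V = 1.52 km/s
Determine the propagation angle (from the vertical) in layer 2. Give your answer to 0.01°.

11.06°

From the normal: θ₁ = 90° − 81.8° = 8.2°.
Ray parameter p = sin 8.2° / 0.55 = 2.5933e-01 s/km.
sin θ_2 = p·V_2 = 2.5933e-01 × 0.74 = 0.1919.
θ_2 = arcsin 0.1919 = 11.06°.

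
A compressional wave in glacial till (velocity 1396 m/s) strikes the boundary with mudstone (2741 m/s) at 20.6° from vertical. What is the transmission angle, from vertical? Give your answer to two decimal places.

sin θ₁/V₁ = sin θ₂/V₂ ⇒ sin θ₂ = 2741·sin 20.6°/1396 = 2741·0.3518/1396 = 0.6908.
θ₂ = sin⁻¹(0.6908) = 43.70° (from vertical).

43.70°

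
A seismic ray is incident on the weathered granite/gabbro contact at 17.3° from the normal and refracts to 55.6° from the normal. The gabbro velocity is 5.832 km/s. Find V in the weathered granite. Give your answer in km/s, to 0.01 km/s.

2.10 km/s

sin 17.3° = 0.2974; sin 55.6° = 0.8251.
V₁ = V₂·(sin θ₁/sin θ₂) = 5.832·(0.2974/0.8251) = 2.10 km/s.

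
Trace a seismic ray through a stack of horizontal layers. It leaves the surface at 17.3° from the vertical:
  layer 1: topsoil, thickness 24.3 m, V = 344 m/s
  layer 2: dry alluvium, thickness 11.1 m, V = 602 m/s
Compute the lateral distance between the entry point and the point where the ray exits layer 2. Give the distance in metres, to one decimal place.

Apply Snell's law at each interface; in layer i the horizontal offset is hᵢ·tan θᵢ.
Layer 1: θ = 17.30°; offset = 24.3·tan 17.30° = 7.569 m.
Layer 2: sin θ = 602·sin 17.3°/344 = 0.5204, θ = 31.36°; offset = 11.1·tan 31.36° = 6.765 m.
Total horizontal offset = 14.333 m.

14.3 m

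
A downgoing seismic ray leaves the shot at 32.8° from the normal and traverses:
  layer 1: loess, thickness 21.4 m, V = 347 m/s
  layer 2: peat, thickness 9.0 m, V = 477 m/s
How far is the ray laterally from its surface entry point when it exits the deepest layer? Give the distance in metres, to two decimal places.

Apply Snell's law at each interface; in layer i the horizontal offset is hᵢ·tan θᵢ.
Layer 1: θ = 32.80°; offset = 21.4·tan 32.80° = 13.7914 m.
Layer 2: sin θ = 477·sin 32.8°/347 = 0.7447, θ = 48.13°; offset = 9.0·tan 48.13° = 10.0410 m.
Total horizontal offset = 23.8324 m.

23.83 m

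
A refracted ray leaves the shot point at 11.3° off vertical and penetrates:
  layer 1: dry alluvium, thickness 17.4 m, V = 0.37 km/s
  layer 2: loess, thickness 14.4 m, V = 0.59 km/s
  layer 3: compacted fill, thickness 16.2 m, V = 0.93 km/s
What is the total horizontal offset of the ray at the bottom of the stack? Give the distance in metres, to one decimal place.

Ray parameter p = sin 11.3° / 0.37 km/s = 5.2958e-01 s/km.
Layer 1: θ = 11.30°; offset = 17.4·tan 11.30° = 3.477 m.
Layer 2: sin θ = p·0.59 = 0.3125 → θ = 18.21°; offset = 14.4·tan 18.21° = 4.736 m.
Layer 3: sin θ = p·0.93 = 0.4925 → θ = 29.51°; offset = 16.2·tan 29.51° = 9.168 m.
Total horizontal offset = 17.381 m.

17.4 m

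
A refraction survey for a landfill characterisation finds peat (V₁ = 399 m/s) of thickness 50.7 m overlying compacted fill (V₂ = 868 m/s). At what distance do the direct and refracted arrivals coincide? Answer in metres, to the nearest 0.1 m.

166.7 m

x_cross = 2h·√((V₂+V₁)/(V₂−V₁)).
(V₂+V₁)/(V₂−V₁) = (868+399)/(868−399) = 2.7015; √ = 1.6436.
x_cross = 2·50.7·1.6436 = 166.66 m.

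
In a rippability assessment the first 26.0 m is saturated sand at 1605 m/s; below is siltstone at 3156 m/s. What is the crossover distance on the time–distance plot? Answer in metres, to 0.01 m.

x_cross = 2h·√((V₂+V₁)/(V₂−V₁)).
(V₂+V₁)/(V₂−V₁) = (3156+1605)/(3156−1605) = 3.0696; √ = 1.7520.
x_cross = 2·26.0·1.7520 = 91.11 m.

91.11 m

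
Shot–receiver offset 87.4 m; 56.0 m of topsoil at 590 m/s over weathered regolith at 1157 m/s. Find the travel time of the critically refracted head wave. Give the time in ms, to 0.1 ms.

238.8 ms

t = x/V₂ + 2h·√(V₂²−V₁²)/(V₁V₂).
√(V₂²−V₁²) = √(1157²−590²) = 995.3 m/s; delay term = 2·56.0·995.3/(590·1157) = 0.16329 s.
t = 87.4/1157 + 0.16329 = 0.23883 s.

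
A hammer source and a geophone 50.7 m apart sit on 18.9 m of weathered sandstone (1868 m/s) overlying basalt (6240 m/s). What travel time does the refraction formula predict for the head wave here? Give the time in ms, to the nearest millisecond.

27 ms

t = x/V₂ + 2h·√(V₂²−V₁²)/(V₁V₂).
√(V₂²−V₁²) = √(6240²−1868²) = 5953.8 m/s; delay term = 2·18.9·5953.8/(1868·6240) = 0.01931 s.
t = 50.7/6240 + 0.01931 = 0.02743 s.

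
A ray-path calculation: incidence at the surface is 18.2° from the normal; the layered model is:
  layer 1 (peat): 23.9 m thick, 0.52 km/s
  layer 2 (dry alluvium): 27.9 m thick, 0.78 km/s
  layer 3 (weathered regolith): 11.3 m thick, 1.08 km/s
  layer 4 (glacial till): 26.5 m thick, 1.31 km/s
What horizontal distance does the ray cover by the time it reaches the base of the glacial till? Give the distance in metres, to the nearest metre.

66 m

Apply Snell's law at each interface; in layer i the horizontal offset is hᵢ·tan θᵢ.
Layer 1: θ = 18.20°; offset = 23.9·tan 18.20° = 7.858 m.
Layer 2: sin θ = 0.78·sin 18.2°/0.52 = 0.4685, θ = 27.94°; offset = 27.9·tan 27.94° = 14.795 m.
Layer 3: sin θ = 1.08·sin 18.2°/0.52 = 0.6487, θ = 40.44°; offset = 11.3·tan 40.44° = 9.632 m.
Layer 4: sin θ = 1.31·sin 18.2°/0.52 = 0.7868, θ = 51.89°; offset = 26.5·tan 51.89° = 33.786 m.
Σ offsets = 66.072 m.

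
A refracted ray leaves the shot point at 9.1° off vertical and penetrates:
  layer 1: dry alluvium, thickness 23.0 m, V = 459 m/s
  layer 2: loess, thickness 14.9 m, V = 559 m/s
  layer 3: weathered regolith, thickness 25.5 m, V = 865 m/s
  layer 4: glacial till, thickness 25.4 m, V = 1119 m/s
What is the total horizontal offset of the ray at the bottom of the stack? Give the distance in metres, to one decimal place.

Apply Snell's law at each interface; in layer i the horizontal offset is hᵢ·tan θᵢ.
Layer 1: θ = 9.10°; offset = 23.0·tan 9.10° = 3.684 m.
Layer 2: sin θ = 559·sin 9.1°/459 = 0.1926, θ = 11.11°; offset = 14.9·tan 11.11° = 2.925 m.
Layer 3: sin θ = 865·sin 9.1°/459 = 0.2981, θ = 17.34°; offset = 25.5·tan 17.34° = 7.962 m.
Layer 4: sin θ = 1119·sin 9.1°/459 = 0.3856, θ = 22.68°; offset = 25.4·tan 22.68° = 10.614 m.
Σ offsets = 25.185 m.

25.2 m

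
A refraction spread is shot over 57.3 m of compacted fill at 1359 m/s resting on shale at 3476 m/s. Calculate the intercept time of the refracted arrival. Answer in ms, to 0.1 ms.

77.6 ms

tᵢ = 2h·√(V₂²−V₁²)/(V₁V₂).
√(V₂²−V₁²) = √(3476²−1359²) = 3199.3 m/s.
tᵢ = 2·57.3·3199.3/(1359·3476) = 0.07761 s.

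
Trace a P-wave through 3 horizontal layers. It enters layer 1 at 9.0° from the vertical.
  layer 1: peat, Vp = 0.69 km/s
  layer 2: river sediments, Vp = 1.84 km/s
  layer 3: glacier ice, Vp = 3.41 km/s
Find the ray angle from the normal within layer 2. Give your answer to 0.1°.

Ray parameter p = sin 9.0° / 0.69 = 2.2672e-01 s/km.
sin θ_2 = p·V_2 = 2.2672e-01 × 1.84 = 0.4172.
θ_2 = arcsin 0.4172 = 24.66°.

24.7°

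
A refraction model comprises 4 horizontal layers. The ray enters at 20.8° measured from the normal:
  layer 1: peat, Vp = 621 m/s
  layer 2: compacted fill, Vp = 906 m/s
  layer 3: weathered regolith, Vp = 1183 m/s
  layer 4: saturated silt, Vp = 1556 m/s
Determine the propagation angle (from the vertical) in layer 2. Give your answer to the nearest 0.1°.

31.2°

Snell's law across each interface conserves sin θ / V, so sin θ_2 = V_2·sin θ₁/V₁.
sin θ_2 = 906 × sin 20.8° / 621 = 0.5181.
θ_2 = arcsin 0.5181 = 31.20°.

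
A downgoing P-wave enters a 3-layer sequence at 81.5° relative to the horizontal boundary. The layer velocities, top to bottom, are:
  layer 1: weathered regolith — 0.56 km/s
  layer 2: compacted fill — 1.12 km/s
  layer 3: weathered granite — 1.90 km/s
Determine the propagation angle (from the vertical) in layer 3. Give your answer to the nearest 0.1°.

30.1°

From the normal: θ₁ = 90° − 81.5° = 8.5°.
Ray parameter p = sin 8.5° / 0.56 = 2.6395e-01 s/km.
sin θ_3 = p·V_3 = 2.6395e-01 × 1.90 = 0.5015.
θ_3 = arcsin 0.5015 = 30.10°.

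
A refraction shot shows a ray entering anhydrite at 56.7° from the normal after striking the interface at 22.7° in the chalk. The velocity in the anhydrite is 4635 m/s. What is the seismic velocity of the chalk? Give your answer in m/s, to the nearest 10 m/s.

sin 22.7° = 0.3859; sin 56.7° = 0.8358.
V₁ = V₂·(sin θ₁/sin θ₂) = 4635·(0.3859/0.8358) = 2140.06 m/s.

2140 m/s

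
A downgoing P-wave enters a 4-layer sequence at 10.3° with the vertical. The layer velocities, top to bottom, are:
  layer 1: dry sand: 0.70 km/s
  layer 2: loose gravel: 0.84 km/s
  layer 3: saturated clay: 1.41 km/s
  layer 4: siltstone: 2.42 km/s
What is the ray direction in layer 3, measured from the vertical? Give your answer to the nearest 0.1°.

Ray parameter p = sin 10.3° / 0.70 = 2.5543e-01 s/km.
sin θ_3 = p·V_3 = 2.5543e-01 × 1.41 = 0.3602.
θ_3 = 21.11° from the vertical.

21.1°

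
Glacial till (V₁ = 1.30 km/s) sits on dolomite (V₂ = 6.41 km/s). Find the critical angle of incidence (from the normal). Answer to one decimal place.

11.7°

At critical incidence the refracted ray runs along the interface (θ₂ = 90°), so sin θ_c = V₁/V₂.
θ_c = arcsin(1.30/6.41) = arcsin 0.2028 = 11.70°.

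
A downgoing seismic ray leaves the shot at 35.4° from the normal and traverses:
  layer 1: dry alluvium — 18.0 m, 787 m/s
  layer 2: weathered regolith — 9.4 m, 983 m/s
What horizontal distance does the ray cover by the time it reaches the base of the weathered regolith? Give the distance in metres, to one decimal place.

Apply Snell's law at each interface; in layer i the horizontal offset is hᵢ·tan θᵢ.
Layer 1: θ = 35.40°; offset = 18.0·tan 35.40° = 12.792 m.
Layer 2: sin θ = 983·sin 35.4°/787 = 0.7235, θ = 46.35°; offset = 9.4·tan 46.35° = 9.853 m.
Total horizontal offset = 22.645 m.

22.6 m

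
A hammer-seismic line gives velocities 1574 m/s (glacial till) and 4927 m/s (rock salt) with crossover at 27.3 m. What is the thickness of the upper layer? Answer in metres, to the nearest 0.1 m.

x_cross = 2h·√((V₂+V₁)/(V₂−V₁)) → h = x_cross / (2·√((V₂+V₁)/(V₂−V₁))).
√((V₂+V₁)/(V₂−V₁)) = √((4927+1574)/(4927−1574)) = 1.3924.
h = 27.3 / (2·1.3924) = 9.80 m.

9.8 m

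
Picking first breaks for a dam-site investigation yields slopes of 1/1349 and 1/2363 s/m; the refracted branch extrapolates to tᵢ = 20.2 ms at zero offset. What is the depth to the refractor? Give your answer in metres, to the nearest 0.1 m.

θ_c = arcsin(1349/2363) = 34.81°; cos θ_c = 0.8210.
tᵢ = 2h cos θ_c/V₁ ⇒ h = tᵢ·V₁/(2 cos θ_c) = 0.0202·1349/(2·0.8210) = 16.59 m.

16.6 m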